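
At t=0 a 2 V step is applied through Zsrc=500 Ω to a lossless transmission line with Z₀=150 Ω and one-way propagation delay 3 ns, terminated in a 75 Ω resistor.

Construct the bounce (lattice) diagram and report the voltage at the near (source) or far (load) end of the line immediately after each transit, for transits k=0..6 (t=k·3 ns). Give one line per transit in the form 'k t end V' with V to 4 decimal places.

0 0 source 0.4615
1 3 load 0.3077
2 6 source 0.2249
3 9 load 0.2525
4 12 source 0.2673
5 15 load 0.2624
6 18 source 0.2597

Γ_L=-0.333333, Γ_S=0.538462; launch V₁=2·150/650=0.461538
k=0 src: V=0.4615
k=1 load: inc=0.461538, refl=0.461538·-0.333333=-0.1538; V=0.000000+0.461538+-0.153846=0.3077
k=2 src: inc=-0.153846, refl=-0.153846·0.538462=-0.0828; V=0.461538+-0.153846+-0.082840=0.2249
k=3 load: inc=-0.082840, refl=-0.082840·-0.333333=0.0276; V=0.307692+-0.082840+0.027613=0.2525
k=4 src: inc=0.027613, refl=0.027613·0.538462=0.0149; V=0.224852+0.027613+0.014869=0.2673
k=5 load: inc=0.014869, refl=0.014869·-0.333333=-0.0050; V=0.252465+0.014869+-0.004956=0.2624
k=6 src: inc=-0.004956, refl=-0.004956·0.538462=-0.0027; V=0.267334+-0.004956+-0.002669=0.2597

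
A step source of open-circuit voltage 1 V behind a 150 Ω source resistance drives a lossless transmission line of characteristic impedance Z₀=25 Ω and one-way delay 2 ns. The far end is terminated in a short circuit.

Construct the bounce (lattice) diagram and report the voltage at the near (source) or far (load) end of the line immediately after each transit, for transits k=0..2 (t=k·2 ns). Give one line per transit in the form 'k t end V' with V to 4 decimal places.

Γ_L=-1.000000, Γ_S=0.714286; launch V₁=1·25/175=0.142857
k=0 src: V=0.1429
k=1 load: inc=0.142857, refl=0.142857·-1.000000=-0.1429; V=0.000000+0.142857+-0.142857=0.0000
k=2 src: inc=-0.142857, refl=-0.142857·0.714286=-0.1020; V=0.142857+-0.142857+-0.102041=-0.1020

0 0 source 0.1429
1 2 load 0.0000
2 4 source -0.1020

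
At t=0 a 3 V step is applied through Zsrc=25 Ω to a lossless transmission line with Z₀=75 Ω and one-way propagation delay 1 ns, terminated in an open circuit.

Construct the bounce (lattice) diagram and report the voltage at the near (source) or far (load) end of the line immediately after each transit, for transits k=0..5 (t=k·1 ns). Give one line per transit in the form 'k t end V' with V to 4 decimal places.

Γ_L=1.000000, Γ_S=-0.500000; launch V₁=3·75/100=2.250000
k=0 src: V=2.2500
k=1 load: inc=2.250000, refl=2.250000·1.000000=2.2500; V=0.000000+2.250000+2.250000=4.5000
k=2 src: inc=2.250000, refl=2.250000·-0.500000=-1.1250; V=2.250000+2.250000+-1.125000=3.3750
k=3 load: inc=-1.125000, refl=-1.125000·1.000000=-1.1250; V=4.500000+-1.125000+-1.125000=2.2500
k=4 src: inc=-1.125000, refl=-1.125000·-0.500000=0.5625; V=3.375000+-1.125000+0.562500=2.8125
k=5 load: inc=0.562500, refl=0.562500·1.000000=0.5625; V=2.250000+0.562500+0.562500=3.3750

0 0 source 2.2500
1 1 load 4.5000
2 2 source 3.3750
3 3 load 2.2500
4 4 source 2.8125
5 5 load 3.3750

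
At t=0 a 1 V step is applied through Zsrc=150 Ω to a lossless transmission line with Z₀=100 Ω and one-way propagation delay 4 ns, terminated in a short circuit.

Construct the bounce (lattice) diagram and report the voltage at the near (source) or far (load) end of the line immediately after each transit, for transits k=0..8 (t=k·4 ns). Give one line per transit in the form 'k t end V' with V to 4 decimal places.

0 0 source 0.4000
1 4 load 0.0000
2 8 source -0.0800
3 12 load 0.0000
4 16 source 0.0160
5 20 load 0.0000
6 24 source -0.0032
7 28 load 0.0000
8 32 source 0.0006

Γ_L=-1.000000, Γ_S=0.200000; launch V₁=1·100/250=0.400000
k=0 src: V=0.4000
k=1 load: inc=0.400000, refl=0.400000·-1.000000=-0.4000; V=0.000000+0.400000+-0.400000=0.0000
k=2 src: inc=-0.400000, refl=-0.400000·0.200000=-0.0800; V=0.400000+-0.400000+-0.080000=-0.0800
k=3 load: inc=-0.080000, refl=-0.080000·-1.000000=0.0800; V=0.000000+-0.080000+0.080000=0.0000
k=4 src: inc=0.080000, refl=0.080000·0.200000=0.0160; V=-0.080000+0.080000+0.016000=0.0160
k=5 load: inc=0.016000, refl=0.016000·-1.000000=-0.0160; V=0.000000+0.016000+-0.016000=0.0000
k=6 src: inc=-0.016000, refl=-0.016000·0.200000=-0.0032; V=0.016000+-0.016000+-0.003200=-0.0032
k=7 load: inc=-0.003200, refl=-0.003200·-1.000000=0.0032; V=0.000000+-0.003200+0.003200=0.0000
k=8 src: inc=0.003200, refl=0.003200·0.200000=0.0006; V=-0.003200+0.003200+0.000640=0.0006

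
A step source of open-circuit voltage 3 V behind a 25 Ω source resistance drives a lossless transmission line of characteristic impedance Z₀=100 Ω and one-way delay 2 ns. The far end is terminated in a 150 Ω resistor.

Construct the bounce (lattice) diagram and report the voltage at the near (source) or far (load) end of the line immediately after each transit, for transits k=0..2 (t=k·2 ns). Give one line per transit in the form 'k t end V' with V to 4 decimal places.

Γ_L=0.200000, Γ_S=-0.600000; launch V₁=3·100/125=2.400000
k=0 src: V=2.4000
k=1 load: inc=2.400000, refl=2.400000·0.200000=0.4800; V=0.000000+2.400000+0.480000=2.8800
k=2 src: inc=0.480000, refl=0.480000·-0.600000=-0.2880; V=2.400000+0.480000+-0.288000=2.5920

0 0 source 2.4000
1 2 load 2.8800
2 4 source 2.5920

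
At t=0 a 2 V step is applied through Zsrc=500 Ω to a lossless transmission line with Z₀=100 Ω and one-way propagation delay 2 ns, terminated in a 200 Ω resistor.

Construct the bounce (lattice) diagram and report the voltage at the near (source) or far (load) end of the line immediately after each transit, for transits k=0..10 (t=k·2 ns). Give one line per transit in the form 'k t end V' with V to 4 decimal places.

0 0 source 0.3333
1 2 load 0.4444
2 4 source 0.5185
3 6 load 0.5432
4 8 source 0.5597
5 10 load 0.5652
6 12 source 0.5688
7 14 load 0.5700
8 16 source 0.5708
9 18 load 0.5711
10 20 source 0.5713

Γ_L=0.333333, Γ_S=0.666667; launch V₁=2·100/600=0.333333
k=0 src: V=0.3333
k=1 load: inc=0.333333, refl=0.333333·0.333333=0.1111; V=0.000000+0.333333+0.111111=0.4444
k=2 src: inc=0.111111, refl=0.111111·0.666667=0.0741; V=0.333333+0.111111+0.074074=0.5185
k=3 load: inc=0.074074, refl=0.074074·0.333333=0.0247; V=0.444444+0.074074+0.024691=0.5432
k=4 src: inc=0.024691, refl=0.024691·0.666667=0.0165; V=0.518519+0.024691+0.016461=0.5597
k=5 load: inc=0.016461, refl=0.016461·0.333333=0.0055; V=0.543210+0.016461+0.005487=0.5652
k=6 src: inc=0.005487, refl=0.005487·0.666667=0.0037; V=0.559671+0.005487+0.003658=0.5688
k=7 load: inc=0.003658, refl=0.003658·0.333333=0.0012; V=0.565158+0.003658+0.001219=0.5700
k=8 src: inc=0.001219, refl=0.001219·0.666667=0.0008; V=0.568816+0.001219+0.000813=0.5708
k=9 load: inc=0.000813, refl=0.000813·0.333333=0.0003; V=0.570035+0.000813+0.000271=0.5711
k=10 src: inc=0.000271, refl=0.000271·0.666667=0.0002; V=0.570848+0.000271+0.000181=0.5713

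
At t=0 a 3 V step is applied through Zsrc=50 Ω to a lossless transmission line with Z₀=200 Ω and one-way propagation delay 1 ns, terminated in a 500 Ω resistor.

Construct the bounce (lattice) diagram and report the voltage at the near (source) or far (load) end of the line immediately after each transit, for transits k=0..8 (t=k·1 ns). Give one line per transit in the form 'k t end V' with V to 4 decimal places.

Γ_L=0.428571, Γ_S=-0.600000; launch V₁=3·200/250=2.400000
k=0 src: V=2.4000
k=1 load: inc=2.400000, refl=2.400000·0.428571=1.0286; V=0.000000+2.400000+1.028571=3.4286
k=2 src: inc=1.028571, refl=1.028571·-0.600000=-0.6171; V=2.400000+1.028571+-0.617143=2.8114
k=3 load: inc=-0.617143, refl=-0.617143·0.428571=-0.2645; V=3.428571+-0.617143+-0.264490=2.5469
k=4 src: inc=-0.264490, refl=-0.264490·-0.600000=0.1587; V=2.811429+-0.264490+0.158694=2.7056
k=5 load: inc=0.158694, refl=0.158694·0.428571=0.0680; V=2.546939+0.158694+0.068012=2.7736
k=6 src: inc=0.068012, refl=0.068012·-0.600000=-0.0408; V=2.705633+0.068012+-0.040807=2.7328
k=7 load: inc=-0.040807, refl=-0.040807·0.428571=-0.0175; V=2.773644+-0.040807+-0.017489=2.7153
k=8 src: inc=-0.017489, refl=-0.017489·-0.600000=0.0105; V=2.732837+-0.017489+0.010493=2.7258

0 0 source 2.4000
1 1 load 3.4286
2 2 source 2.8114
3 3 load 2.5469
4 4 source 2.7056
5 5 load 2.7736
6 6 source 2.7328
7 7 load 2.7153
8 8 source 2.7258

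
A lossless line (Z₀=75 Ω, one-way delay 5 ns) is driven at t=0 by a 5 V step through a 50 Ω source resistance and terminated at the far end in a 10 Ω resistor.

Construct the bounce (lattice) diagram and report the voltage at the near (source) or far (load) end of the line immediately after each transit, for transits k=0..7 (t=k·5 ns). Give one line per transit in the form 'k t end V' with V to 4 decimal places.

Γ_L=-0.764706, Γ_S=-0.200000; launch V₁=5·75/125=3.000000
k=0 src: V=3.0000
k=1 load: inc=3.000000, refl=3.000000·-0.764706=-2.2941; V=0.000000+3.000000+-2.294118=0.7059
k=2 src: inc=-2.294118, refl=-2.294118·-0.200000=0.4588; V=3.000000+-2.294118+0.458824=1.1647
k=3 load: inc=0.458824, refl=0.458824·-0.764706=-0.3509; V=0.705882+0.458824+-0.350865=0.8138
k=4 src: inc=-0.350865, refl=-0.350865·-0.200000=0.0702; V=1.164706+-0.350865+0.070173=0.8840
k=5 load: inc=0.070173, refl=0.070173·-0.764706=-0.0537; V=0.813841+0.070173+-0.053662=0.8304
k=6 src: inc=-0.053662, refl=-0.053662·-0.200000=0.0107; V=0.884014+-0.053662+0.010732=0.8411
k=7 load: inc=0.010732, refl=0.010732·-0.764706=-0.0082; V=0.830352+0.010732+-0.008207=0.8329

0 0 source 3.0000
1 5 load 0.7059
2 10 source 1.1647
3 15 load 0.8138
4 20 source 0.8840
5 25 load 0.8304
6 30 source 0.8411
7 35 load 0.8329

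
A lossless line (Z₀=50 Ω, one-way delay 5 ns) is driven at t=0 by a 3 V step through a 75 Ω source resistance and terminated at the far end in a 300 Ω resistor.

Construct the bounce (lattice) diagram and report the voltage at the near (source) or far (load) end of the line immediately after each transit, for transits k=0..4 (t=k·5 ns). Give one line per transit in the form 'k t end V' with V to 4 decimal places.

Γ_L=0.714286, Γ_S=0.200000; launch V₁=3·50/125=1.200000
k=0 src: V=1.2000
k=1 load: inc=1.200000, refl=1.200000·0.714286=0.8571; V=0.000000+1.200000+0.857143=2.0571
k=2 src: inc=0.857143, refl=0.857143·0.200000=0.1714; V=1.200000+0.857143+0.171429=2.2286
k=3 load: inc=0.171429, refl=0.171429·0.714286=0.1224; V=2.057143+0.171429+0.122449=2.3510
k=4 src: inc=0.122449, refl=0.122449·0.200000=0.0245; V=2.228571+0.122449+0.024490=2.3755

0 0 source 1.2000
1 5 load 2.0571
2 10 source 2.2286
3 15 load 2.3510
4 20 source 2.3755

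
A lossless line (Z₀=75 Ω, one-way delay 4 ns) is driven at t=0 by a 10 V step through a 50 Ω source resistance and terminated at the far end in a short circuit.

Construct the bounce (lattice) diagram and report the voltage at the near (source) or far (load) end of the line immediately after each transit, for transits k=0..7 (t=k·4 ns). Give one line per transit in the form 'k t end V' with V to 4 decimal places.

Γ_L=-1.000000, Γ_S=-0.200000; launch V₁=10·75/125=6.000000
k=0 src: V=6.0000
k=1 load: inc=6.000000, refl=6.000000·-1.000000=-6.0000; V=0.000000+6.000000+-6.000000=0.0000
k=2 src: inc=-6.000000, refl=-6.000000·-0.200000=1.2000; V=6.000000+-6.000000+1.200000=1.2000
k=3 load: inc=1.200000, refl=1.200000·-1.000000=-1.2000; V=0.000000+1.200000+-1.200000=0.0000
k=4 src: inc=-1.200000, refl=-1.200000·-0.200000=0.2400; V=1.200000+-1.200000+0.240000=0.2400
k=5 load: inc=0.240000, refl=0.240000·-1.000000=-0.2400; V=0.000000+0.240000+-0.240000=0.0000
k=6 src: inc=-0.240000, refl=-0.240000·-0.200000=0.0480; V=0.240000+-0.240000+0.048000=0.0480
k=7 load: inc=0.048000, refl=0.048000·-1.000000=-0.0480; V=0.000000+0.048000+-0.048000=0.0000

0 0 source 6.0000
1 4 load 0.0000
2 8 source 1.2000
3 12 load 0.0000
4 16 source 0.2400
5 20 load 0.0000
6 24 source 0.0480
7 28 load 0.0000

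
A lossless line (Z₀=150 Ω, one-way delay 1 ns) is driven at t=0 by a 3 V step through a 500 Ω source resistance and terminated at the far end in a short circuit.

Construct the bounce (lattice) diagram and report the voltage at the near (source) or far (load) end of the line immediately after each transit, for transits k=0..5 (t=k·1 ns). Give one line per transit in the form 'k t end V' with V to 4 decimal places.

Γ_L=-1.000000, Γ_S=0.538462; launch V₁=3·150/650=0.692308
k=0 src: V=0.6923
k=1 load: inc=0.692308, refl=0.692308·-1.000000=-0.6923; V=0.000000+0.692308+-0.692308=0.0000
k=2 src: inc=-0.692308, refl=-0.692308·0.538462=-0.3728; V=0.692308+-0.692308+-0.372781=-0.3728
k=3 load: inc=-0.372781, refl=-0.372781·-1.000000=0.3728; V=0.000000+-0.372781+0.372781=0.0000
k=4 src: inc=0.372781, refl=0.372781·0.538462=0.2007; V=-0.372781+0.372781+0.200728=0.2007
k=5 load: inc=0.200728, refl=0.200728·-1.000000=-0.2007; V=0.000000+0.200728+-0.200728=0.0000

0 0 source 0.6923
1 1 load 0.0000
2 2 source -0.3728
3 3 load 0.0000
4 4 source 0.2007
5 5 load 0.0000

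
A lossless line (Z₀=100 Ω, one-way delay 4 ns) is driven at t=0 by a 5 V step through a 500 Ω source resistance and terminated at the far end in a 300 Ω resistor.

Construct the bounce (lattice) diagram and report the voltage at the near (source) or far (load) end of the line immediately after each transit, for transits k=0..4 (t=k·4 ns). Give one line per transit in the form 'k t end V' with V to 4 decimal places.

0 0 source 0.8333
1 4 load 1.2500
2 8 source 1.5278
3 12 load 1.6667
4 16 source 1.7593

Γ_L=0.500000, Γ_S=0.666667; launch V₁=5·100/600=0.833333
k=0 src: V=0.8333
k=1 load: inc=0.833333, refl=0.833333·0.500000=0.4167; V=0.000000+0.833333+0.416667=1.2500
k=2 src: inc=0.416667, refl=0.416667·0.666667=0.2778; V=0.833333+0.416667+0.277778=1.5278
k=3 load: inc=0.277778, refl=0.277778·0.500000=0.1389; V=1.250000+0.277778+0.138889=1.6667
k=4 src: inc=0.138889, refl=0.138889·0.666667=0.0926; V=1.527778+0.138889+0.092593=1.7593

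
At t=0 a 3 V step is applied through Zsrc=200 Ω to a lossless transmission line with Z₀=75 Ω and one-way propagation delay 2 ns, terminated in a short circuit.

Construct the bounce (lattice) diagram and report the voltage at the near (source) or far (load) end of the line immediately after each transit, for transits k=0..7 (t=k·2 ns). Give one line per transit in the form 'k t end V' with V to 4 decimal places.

Γ_L=-1.000000, Γ_S=0.454545; launch V₁=3·75/275=0.818182
k=0 src: V=0.8182
k=1 load: inc=0.818182, refl=0.818182·-1.000000=-0.8182; V=0.000000+0.818182+-0.818182=0.0000
k=2 src: inc=-0.818182, refl=-0.818182·0.454545=-0.3719; V=0.818182+-0.818182+-0.371901=-0.3719
k=3 load: inc=-0.371901, refl=-0.371901·-1.000000=0.3719; V=0.000000+-0.371901+0.371901=0.0000
k=4 src: inc=0.371901, refl=0.371901·0.454545=0.1690; V=-0.371901+0.371901+0.169046=0.1690
k=5 load: inc=0.169046, refl=0.169046·-1.000000=-0.1690; V=0.000000+0.169046+-0.169046=0.0000
k=6 src: inc=-0.169046, refl=-0.169046·0.454545=-0.0768; V=0.169046+-0.169046+-0.076839=-0.0768
k=7 load: inc=-0.076839, refl=-0.076839·-1.000000=0.0768; V=0.000000+-0.076839+0.076839=0.0000

0 0 source 0.8182
1 2 load 0.0000
2 4 source -0.3719
3 6 load 0.0000
4 8 source 0.1690
5 10 load 0.0000
6 12 source -0.0768
7 14 load 0.0000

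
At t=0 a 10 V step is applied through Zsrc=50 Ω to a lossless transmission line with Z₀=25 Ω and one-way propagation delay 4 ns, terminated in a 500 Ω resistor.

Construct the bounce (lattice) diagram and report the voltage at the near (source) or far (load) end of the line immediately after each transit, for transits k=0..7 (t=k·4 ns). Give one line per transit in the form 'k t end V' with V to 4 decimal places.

0 0 source 3.3333
1 4 load 6.3492
2 8 source 7.3545
3 12 load 8.2640
4 16 source 8.5672
5 20 load 8.8415
6 24 source 8.9330
7 28 load 9.0157

Γ_L=0.904762, Γ_S=0.333333; launch V₁=10·25/75=3.333333
k=0 src: V=3.3333
k=1 load: inc=3.333333, refl=3.333333·0.904762=3.0159; V=0.000000+3.333333+3.015873=6.3492
k=2 src: inc=3.015873, refl=3.015873·0.333333=1.0053; V=3.333333+3.015873+1.005291=7.3545
k=3 load: inc=1.005291, refl=1.005291·0.904762=0.9095; V=6.349206+1.005291+0.909549=8.2640
k=4 src: inc=0.909549, refl=0.909549·0.333333=0.3032; V=7.354497+0.909549+0.303183=8.5672
k=5 load: inc=0.303183, refl=0.303183·0.904762=0.2743; V=8.264046+0.303183+0.274308=8.8415
k=6 src: inc=0.274308, refl=0.274308·0.333333=0.0914; V=8.567229+0.274308+0.091436=8.9330
k=7 load: inc=0.091436, refl=0.091436·0.904762=0.0827; V=8.841538+0.091436+0.082728=9.0157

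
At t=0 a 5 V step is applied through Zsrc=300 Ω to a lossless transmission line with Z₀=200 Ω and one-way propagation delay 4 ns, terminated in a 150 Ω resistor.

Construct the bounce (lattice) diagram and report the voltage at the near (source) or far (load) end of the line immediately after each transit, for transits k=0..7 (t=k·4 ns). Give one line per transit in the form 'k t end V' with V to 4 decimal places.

0 0 source 2.0000
1 4 load 1.7143
2 8 source 1.6571
3 12 load 1.6653
4 16 source 1.6669
5 20 load 1.6667
6 24 source 1.6667
7 28 load 1.6667

Γ_L=-0.142857, Γ_S=0.200000; launch V₁=5·200/500=2.000000
k=0 src: V=2.0000
k=1 load: inc=2.000000, refl=2.000000·-0.142857=-0.2857; V=0.000000+2.000000+-0.285714=1.7143
k=2 src: inc=-0.285714, refl=-0.285714·0.200000=-0.0571; V=2.000000+-0.285714+-0.057143=1.6571
k=3 load: inc=-0.057143, refl=-0.057143·-0.142857=0.0082; V=1.714286+-0.057143+0.008163=1.6653
k=4 src: inc=0.008163, refl=0.008163·0.200000=0.0016; V=1.657143+0.008163+0.001633=1.6669
k=5 load: inc=0.001633, refl=0.001633·-0.142857=-0.0002; V=1.665306+0.001633+-0.000233=1.6667
k=6 src: inc=-0.000233, refl=-0.000233·0.200000=-0.0000; V=1.666939+-0.000233+-0.000047=1.6667
k=7 load: inc=-0.000047, refl=-0.000047·-0.142857=0.0000; V=1.666706+-0.000047+0.000007=1.6667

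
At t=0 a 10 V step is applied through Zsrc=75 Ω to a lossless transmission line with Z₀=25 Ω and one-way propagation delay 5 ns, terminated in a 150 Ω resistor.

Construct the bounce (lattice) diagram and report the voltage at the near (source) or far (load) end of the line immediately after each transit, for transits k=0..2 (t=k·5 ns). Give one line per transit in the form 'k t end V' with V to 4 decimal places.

Γ_L=0.714286, Γ_S=0.500000; launch V₁=10·25/100=2.500000
k=0 src: V=2.5000
k=1 load: inc=2.500000, refl=2.500000·0.714286=1.7857; V=0.000000+2.500000+1.785714=4.2857
k=2 src: inc=1.785714, refl=1.785714·0.500000=0.8929; V=2.500000+1.785714+0.892857=5.1786

0 0 source 2.5000
1 5 load 4.2857
2 10 source 5.1786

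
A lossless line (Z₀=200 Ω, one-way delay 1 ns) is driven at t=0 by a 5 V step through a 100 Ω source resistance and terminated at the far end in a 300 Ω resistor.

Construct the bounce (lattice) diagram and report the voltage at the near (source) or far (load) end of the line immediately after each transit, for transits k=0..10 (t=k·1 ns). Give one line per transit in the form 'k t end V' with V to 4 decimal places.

0 0 source 3.3333
1 1 load 4.0000
2 2 source 3.7778
3 3 load 3.7333
4 4 source 3.7481
5 5 load 3.7511
6 6 source 3.7501
7 7 load 3.7499
8 8 source 3.7500
9 9 load 3.7500
10 10 source 3.7500

Γ_L=0.200000, Γ_S=-0.333333; launch V₁=5·200/300=3.333333
k=0 src: V=3.3333
k=1 load: inc=3.333333, refl=3.333333·0.200000=0.6667; V=0.000000+3.333333+0.666667=4.0000
k=2 src: inc=0.666667, refl=0.666667·-0.333333=-0.2222; V=3.333333+0.666667+-0.222222=3.7778
k=3 load: inc=-0.222222, refl=-0.222222·0.200000=-0.0444; V=4.000000+-0.222222+-0.044444=3.7333
k=4 src: inc=-0.044444, refl=-0.044444·-0.333333=0.0148; V=3.777778+-0.044444+0.014815=3.7481
k=5 load: inc=0.014815, refl=0.014815·0.200000=0.0030; V=3.733333+0.014815+0.002963=3.7511
k=6 src: inc=0.002963, refl=0.002963·-0.333333=-0.0010; V=3.748148+0.002963+-0.000988=3.7501
k=7 load: inc=-0.000988, refl=-0.000988·0.200000=-0.0002; V=3.751111+-0.000988+-0.000198=3.7499
k=8 src: inc=-0.000198, refl=-0.000198·-0.333333=0.0001; V=3.750123+-0.000198+0.000066=3.7500
k=9 load: inc=0.000066, refl=0.000066·0.200000=0.0000; V=3.749926+0.000066+0.000013=3.7500
k=10 src: inc=0.000013, refl=0.000013·-0.333333=-0.0000; V=3.749992+0.000013+-0.000004=3.7500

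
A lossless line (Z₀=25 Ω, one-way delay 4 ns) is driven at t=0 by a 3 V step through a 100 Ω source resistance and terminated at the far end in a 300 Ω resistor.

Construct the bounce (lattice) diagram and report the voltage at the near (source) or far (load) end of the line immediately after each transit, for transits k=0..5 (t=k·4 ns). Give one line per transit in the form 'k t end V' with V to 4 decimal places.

0 0 source 0.6000
1 4 load 1.1077
2 8 source 1.4123
3 12 load 1.6701
4 16 source 1.8247
5 20 load 1.9556

Γ_L=0.846154, Γ_S=0.600000; launch V₁=3·25/125=0.600000
k=0 src: V=0.6000
k=1 load: inc=0.600000, refl=0.600000·0.846154=0.5077; V=0.000000+0.600000+0.507692=1.1077
k=2 src: inc=0.507692, refl=0.507692·0.600000=0.3046; V=0.600000+0.507692+0.304615=1.4123
k=3 load: inc=0.304615, refl=0.304615·0.846154=0.2578; V=1.107692+0.304615+0.257751=1.6701
k=4 src: inc=0.257751, refl=0.257751·0.600000=0.1547; V=1.412308+0.257751+0.154651=1.8247
k=5 load: inc=0.154651, refl=0.154651·0.846154=0.1309; V=1.670059+0.154651+0.130858=1.9556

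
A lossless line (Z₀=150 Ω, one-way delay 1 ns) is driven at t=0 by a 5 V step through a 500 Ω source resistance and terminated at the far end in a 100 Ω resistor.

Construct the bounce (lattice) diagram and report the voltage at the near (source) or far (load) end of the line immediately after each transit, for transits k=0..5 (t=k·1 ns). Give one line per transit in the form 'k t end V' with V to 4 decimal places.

0 0 source 1.1538
1 1 load 0.9231
2 2 source 0.7988
3 3 load 0.8237
4 4 source 0.8371
5 5 load 0.8344

Γ_L=-0.200000, Γ_S=0.538462; launch V₁=5·150/650=1.153846
k=0 src: V=1.1538
k=1 load: inc=1.153846, refl=1.153846·-0.200000=-0.2308; V=0.000000+1.153846+-0.230769=0.9231
k=2 src: inc=-0.230769, refl=-0.230769·0.538462=-0.1243; V=1.153846+-0.230769+-0.124260=0.7988
k=3 load: inc=-0.124260, refl=-0.124260·-0.200000=0.0249; V=0.923077+-0.124260+0.024852=0.8237
k=4 src: inc=0.024852, refl=0.024852·0.538462=0.0134; V=0.798817+0.024852+0.013382=0.8371
k=5 load: inc=0.013382, refl=0.013382·-0.200000=-0.0027; V=0.823669+0.013382+-0.002676=0.8344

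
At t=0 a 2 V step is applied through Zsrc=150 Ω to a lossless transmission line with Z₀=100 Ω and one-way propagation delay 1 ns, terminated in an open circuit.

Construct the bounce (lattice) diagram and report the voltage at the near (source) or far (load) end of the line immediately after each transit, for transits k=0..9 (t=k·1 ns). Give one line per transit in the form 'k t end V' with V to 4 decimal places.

0 0 source 0.8000
1 1 load 1.6000
2 2 source 1.7600
3 3 load 1.9200
4 4 source 1.9520
5 5 load 1.9840
6 6 source 1.9904
7 7 load 1.9968
8 8 source 1.9981
9 9 load 1.9994

Γ_L=1.000000, Γ_S=0.200000; launch V₁=2·100/250=0.800000
k=0 src: V=0.8000
k=1 load: inc=0.800000, refl=0.800000·1.000000=0.8000; V=0.000000+0.800000+0.800000=1.6000
k=2 src: inc=0.800000, refl=0.800000·0.200000=0.1600; V=0.800000+0.800000+0.160000=1.7600
k=3 load: inc=0.160000, refl=0.160000·1.000000=0.1600; V=1.600000+0.160000+0.160000=1.9200
k=4 src: inc=0.160000, refl=0.160000·0.200000=0.0320; V=1.760000+0.160000+0.032000=1.9520
k=5 load: inc=0.032000, refl=0.032000·1.000000=0.0320; V=1.920000+0.032000+0.032000=1.9840
k=6 src: inc=0.032000, refl=0.032000·0.200000=0.0064; V=1.952000+0.032000+0.006400=1.9904
k=7 load: inc=0.006400, refl=0.006400·1.000000=0.0064; V=1.984000+0.006400+0.006400=1.9968
k=8 src: inc=0.006400, refl=0.006400·0.200000=0.0013; V=1.990400+0.006400+0.001280=1.9981
k=9 load: inc=0.001280, refl=0.001280·1.000000=0.0013; V=1.996800+0.001280+0.001280=1.9994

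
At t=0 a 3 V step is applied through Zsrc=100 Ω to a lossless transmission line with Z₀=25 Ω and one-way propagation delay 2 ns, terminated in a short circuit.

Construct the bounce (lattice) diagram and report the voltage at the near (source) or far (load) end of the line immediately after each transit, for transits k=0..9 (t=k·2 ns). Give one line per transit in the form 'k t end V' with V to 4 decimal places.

0 0 source 0.6000
1 2 load 0.0000
2 4 source -0.3600
3 6 load 0.0000
4 8 source 0.2160
5 10 load 0.0000
6 12 source -0.1296
7 14 load 0.0000
8 16 source 0.0778
9 18 load 0.0000

Γ_L=-1.000000, Γ_S=0.600000; launch V₁=3·25/125=0.600000
k=0 src: V=0.6000
k=1 load: inc=0.600000, refl=0.600000·-1.000000=-0.6000; V=0.000000+0.600000+-0.600000=0.0000
k=2 src: inc=-0.600000, refl=-0.600000·0.600000=-0.3600; V=0.600000+-0.600000+-0.360000=-0.3600
k=3 load: inc=-0.360000, refl=-0.360000·-1.000000=0.3600; V=0.000000+-0.360000+0.360000=0.0000
k=4 src: inc=0.360000, refl=0.360000·0.600000=0.2160; V=-0.360000+0.360000+0.216000=0.2160
k=5 load: inc=0.216000, refl=0.216000·-1.000000=-0.2160; V=0.000000+0.216000+-0.216000=0.0000
k=6 src: inc=-0.216000, refl=-0.216000·0.600000=-0.1296; V=0.216000+-0.216000+-0.129600=-0.1296
k=7 load: inc=-0.129600, refl=-0.129600·-1.000000=0.1296; V=0.000000+-0.129600+0.129600=0.0000
k=8 src: inc=0.129600, refl=0.129600·0.600000=0.0778; V=-0.129600+0.129600+0.077760=0.0778
k=9 load: inc=0.077760, refl=0.077760·-1.000000=-0.0778; V=0.000000+0.077760+-0.077760=0.0000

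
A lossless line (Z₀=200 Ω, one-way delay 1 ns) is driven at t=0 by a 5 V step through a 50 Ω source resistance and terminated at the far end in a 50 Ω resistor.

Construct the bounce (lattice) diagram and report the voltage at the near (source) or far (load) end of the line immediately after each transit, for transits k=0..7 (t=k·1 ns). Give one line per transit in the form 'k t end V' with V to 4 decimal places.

0 0 source 4.0000
1 1 load 1.6000
2 2 source 3.0400
3 3 load 2.1760
4 4 source 2.6944
5 5 load 2.3834
6 6 source 2.5700
7 7 load 2.4580

Γ_L=-0.600000, Γ_S=-0.600000; launch V₁=5·200/250=4.000000
k=0 src: V=4.0000
k=1 load: inc=4.000000, refl=4.000000·-0.600000=-2.4000; V=0.000000+4.000000+-2.400000=1.6000
k=2 src: inc=-2.400000, refl=-2.400000·-0.600000=1.4400; V=4.000000+-2.400000+1.440000=3.0400
k=3 load: inc=1.440000, refl=1.440000·-0.600000=-0.8640; V=1.600000+1.440000+-0.864000=2.1760
k=4 src: inc=-0.864000, refl=-0.864000·-0.600000=0.5184; V=3.040000+-0.864000+0.518400=2.6944
k=5 load: inc=0.518400, refl=0.518400·-0.600000=-0.3110; V=2.176000+0.518400+-0.311040=2.3834
k=6 src: inc=-0.311040, refl=-0.311040·-0.600000=0.1866; V=2.694400+-0.311040+0.186624=2.5700
k=7 load: inc=0.186624, refl=0.186624·-0.600000=-0.1120; V=2.383360+0.186624+-0.111974=2.4580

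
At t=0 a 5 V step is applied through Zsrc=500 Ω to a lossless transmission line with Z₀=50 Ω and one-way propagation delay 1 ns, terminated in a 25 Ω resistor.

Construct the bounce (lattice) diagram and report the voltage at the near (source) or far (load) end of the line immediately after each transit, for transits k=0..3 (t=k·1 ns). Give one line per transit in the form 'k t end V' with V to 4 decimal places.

Γ_L=-0.333333, Γ_S=0.818182; launch V₁=5·50/550=0.454545
k=0 src: V=0.4545
k=1 load: inc=0.454545, refl=0.454545·-0.333333=-0.1515; V=0.000000+0.454545+-0.151515=0.3030
k=2 src: inc=-0.151515, refl=-0.151515·0.818182=-0.1240; V=0.454545+-0.151515+-0.123967=0.1791
k=3 load: inc=-0.123967, refl=-0.123967·-0.333333=0.0413; V=0.303030+-0.123967+0.041322=0.2204

0 0 source 0.4545
1 1 load 0.3030
2 2 source 0.1791
3 3 load 0.2204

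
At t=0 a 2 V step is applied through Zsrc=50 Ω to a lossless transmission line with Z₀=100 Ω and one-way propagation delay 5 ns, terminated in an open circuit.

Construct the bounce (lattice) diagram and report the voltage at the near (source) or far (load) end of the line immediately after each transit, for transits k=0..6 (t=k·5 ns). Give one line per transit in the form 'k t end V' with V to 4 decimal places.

Γ_L=1.000000, Γ_S=-0.333333; launch V₁=2·100/150=1.333333
k=0 src: V=1.3333
k=1 load: inc=1.333333, refl=1.333333·1.000000=1.3333; V=0.000000+1.333333+1.333333=2.6667
k=2 src: inc=1.333333, refl=1.333333·-0.333333=-0.4444; V=1.333333+1.333333+-0.444444=2.2222
k=3 load: inc=-0.444444, refl=-0.444444·1.000000=-0.4444; V=2.666667+-0.444444+-0.444444=1.7778
k=4 src: inc=-0.444444, refl=-0.444444·-0.333333=0.1481; V=2.222222+-0.444444+0.148148=1.9259
k=5 load: inc=0.148148, refl=0.148148·1.000000=0.1481; V=1.777778+0.148148+0.148148=2.0741
k=6 src: inc=0.148148, refl=0.148148·-0.333333=-0.0494; V=1.925926+0.148148+-0.049383=2.0247

0 0 source 1.3333
1 5 load 2.6667
2 10 source 2.2222
3 15 load 1.7778
4 20 source 1.9259
5 25 load 2.0741
6 30 source 2.0247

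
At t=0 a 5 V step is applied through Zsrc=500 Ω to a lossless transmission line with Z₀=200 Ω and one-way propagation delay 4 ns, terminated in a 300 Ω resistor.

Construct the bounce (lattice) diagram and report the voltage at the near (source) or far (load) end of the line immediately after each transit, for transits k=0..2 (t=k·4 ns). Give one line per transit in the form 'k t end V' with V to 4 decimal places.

Γ_L=0.200000, Γ_S=0.428571; launch V₁=5·200/700=1.428571
k=0 src: V=1.4286
k=1 load: inc=1.428571, refl=1.428571·0.200000=0.2857; V=0.000000+1.428571+0.285714=1.7143
k=2 src: inc=0.285714, refl=0.285714·0.428571=0.1224; V=1.428571+0.285714+0.122449=1.8367

0 0 source 1.4286
1 4 load 1.7143
2 8 source 1.8367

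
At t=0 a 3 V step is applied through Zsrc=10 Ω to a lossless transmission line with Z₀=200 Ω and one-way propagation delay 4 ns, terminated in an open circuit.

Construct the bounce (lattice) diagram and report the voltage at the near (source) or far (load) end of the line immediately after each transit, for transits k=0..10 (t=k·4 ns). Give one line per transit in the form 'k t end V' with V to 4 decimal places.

Γ_L=1.000000, Γ_S=-0.904762; launch V₁=3·200/210=2.857143
k=0 src: V=2.8571
k=1 load: inc=2.857143, refl=2.857143·1.000000=2.8571; V=0.000000+2.857143+2.857143=5.7143
k=2 src: inc=2.857143, refl=2.857143·-0.904762=-2.5850; V=2.857143+2.857143+-2.585034=3.1293
k=3 load: inc=-2.585034, refl=-2.585034·1.000000=-2.5850; V=5.714286+-2.585034+-2.585034=0.5442
k=4 src: inc=-2.585034, refl=-2.585034·-0.904762=2.3388; V=3.129252+-2.585034+2.338840=2.8831
k=5 load: inc=2.338840, refl=2.338840·1.000000=2.3388; V=0.544218+2.338840+2.338840=5.2219
k=6 src: inc=2.338840, refl=2.338840·-0.904762=-2.1161; V=2.883058+2.338840+-2.116094=3.1058
k=7 load: inc=-2.116094, refl=-2.116094·1.000000=-2.1161; V=5.221898+-2.116094+-2.116094=0.9897
k=8 src: inc=-2.116094, refl=-2.116094·-0.904762=1.9146; V=3.105805+-2.116094+1.914561=2.9043
k=9 load: inc=1.914561, refl=1.914561·1.000000=1.9146; V=0.989711+1.914561+1.914561=4.8188
k=10 src: inc=1.914561, refl=1.914561·-0.904762=-1.7322; V=2.904272+1.914561+-1.732222=3.0866

0 0 source 2.8571
1 4 load 5.7143
2 8 source 3.1293
3 12 load 0.5442
4 16 source 2.8831
5 20 load 5.2219
6 24 source 3.1058
7 28 load 0.9897
8 32 source 2.9043
9 36 load 4.8188
10 40 source 3.0866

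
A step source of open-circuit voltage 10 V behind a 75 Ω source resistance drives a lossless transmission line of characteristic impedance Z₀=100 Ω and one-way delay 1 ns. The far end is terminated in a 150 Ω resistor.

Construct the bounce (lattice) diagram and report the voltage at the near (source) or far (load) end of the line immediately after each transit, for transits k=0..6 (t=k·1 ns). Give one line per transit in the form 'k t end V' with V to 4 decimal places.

0 0 source 5.7143
1 1 load 6.8571
2 2 source 6.6939
3 3 load 6.6612
4 4 source 6.6659
5 5 load 6.6668
6 6 source 6.6667

Γ_L=0.200000, Γ_S=-0.142857; launch V₁=10·100/175=5.714286
k=0 src: V=5.7143
k=1 load: inc=5.714286, refl=5.714286·0.200000=1.1429; V=0.000000+5.714286+1.142857=6.8571
k=2 src: inc=1.142857, refl=1.142857·-0.142857=-0.1633; V=5.714286+1.142857+-0.163265=6.6939
k=3 load: inc=-0.163265, refl=-0.163265·0.200000=-0.0327; V=6.857143+-0.163265+-0.032653=6.6612
k=4 src: inc=-0.032653, refl=-0.032653·-0.142857=0.0047; V=6.693878+-0.032653+0.004665=6.6659
k=5 load: inc=0.004665, refl=0.004665·0.200000=0.0009; V=6.661224+0.004665+0.000933=6.6668
k=6 src: inc=0.000933, refl=0.000933·-0.142857=-0.0001; V=6.665889+0.000933+-0.000133=6.6667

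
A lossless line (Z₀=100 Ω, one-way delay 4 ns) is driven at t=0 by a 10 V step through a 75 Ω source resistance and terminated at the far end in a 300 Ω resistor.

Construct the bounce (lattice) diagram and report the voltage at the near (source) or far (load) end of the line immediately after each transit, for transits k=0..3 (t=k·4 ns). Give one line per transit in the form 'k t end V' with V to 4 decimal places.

0 0 source 5.7143
1 4 load 8.5714
2 8 source 8.1633
3 12 load 7.9592

Γ_L=0.500000, Γ_S=-0.142857; launch V₁=10·100/175=5.714286
k=0 src: V=5.7143
k=1 load: inc=5.714286, refl=5.714286·0.500000=2.8571; V=0.000000+5.714286+2.857143=8.5714
k=2 src: inc=2.857143, refl=2.857143·-0.142857=-0.4082; V=5.714286+2.857143+-0.408163=8.1633
k=3 load: inc=-0.408163, refl=-0.408163·0.500000=-0.2041; V=8.571429+-0.408163+-0.204082=7.9592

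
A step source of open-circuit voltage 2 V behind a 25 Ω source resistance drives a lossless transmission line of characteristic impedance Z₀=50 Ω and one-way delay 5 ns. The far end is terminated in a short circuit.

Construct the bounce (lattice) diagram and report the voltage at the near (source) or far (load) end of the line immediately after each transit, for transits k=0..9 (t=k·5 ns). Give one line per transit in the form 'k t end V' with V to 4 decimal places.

Γ_L=-1.000000, Γ_S=-0.333333; launch V₁=2·50/75=1.333333
k=0 src: V=1.3333
k=1 load: inc=1.333333, refl=1.333333·-1.000000=-1.3333; V=0.000000+1.333333+-1.333333=0.0000
k=2 src: inc=-1.333333, refl=-1.333333·-0.333333=0.4444; V=1.333333+-1.333333+0.444444=0.4444
k=3 load: inc=0.444444, refl=0.444444·-1.000000=-0.4444; V=0.000000+0.444444+-0.444444=0.0000
k=4 src: inc=-0.444444, refl=-0.444444·-0.333333=0.1481; V=0.444444+-0.444444+0.148148=0.1481
k=5 load: inc=0.148148, refl=0.148148·-1.000000=-0.1481; V=0.000000+0.148148+-0.148148=0.0000
k=6 src: inc=-0.148148, refl=-0.148148·-0.333333=0.0494; V=0.148148+-0.148148+0.049383=0.0494
k=7 load: inc=0.049383, refl=0.049383·-1.000000=-0.0494; V=0.000000+0.049383+-0.049383=0.0000
k=8 src: inc=-0.049383, refl=-0.049383·-0.333333=0.0165; V=0.049383+-0.049383+0.016461=0.0165
k=9 load: inc=0.016461, refl=0.016461·-1.000000=-0.0165; V=0.000000+0.016461+-0.016461=0.0000

0 0 source 1.3333
1 5 load 0.0000
2 10 source 0.4444
3 15 load 0.0000
4 20 source 0.1481
5 25 load 0.0000
6 30 source 0.0494
7 35 load 0.0000
8 40 source 0.0165
9 45 load 0.0000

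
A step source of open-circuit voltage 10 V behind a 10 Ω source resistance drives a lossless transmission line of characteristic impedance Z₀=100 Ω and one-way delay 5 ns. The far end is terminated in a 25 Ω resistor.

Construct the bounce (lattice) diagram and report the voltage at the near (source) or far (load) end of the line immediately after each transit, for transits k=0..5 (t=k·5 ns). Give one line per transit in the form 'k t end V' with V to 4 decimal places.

Γ_L=-0.600000, Γ_S=-0.818182; launch V₁=10·100/110=9.090909
k=0 src: V=9.0909
k=1 load: inc=9.090909, refl=9.090909·-0.600000=-5.4545; V=0.000000+9.090909+-5.454545=3.6364
k=2 src: inc=-5.454545, refl=-5.454545·-0.818182=4.4628; V=9.090909+-5.454545+4.462810=8.0992
k=3 load: inc=4.462810, refl=4.462810·-0.600000=-2.6777; V=3.636364+4.462810+-2.677686=5.4215
k=4 src: inc=-2.677686, refl=-2.677686·-0.818182=2.1908; V=8.099174+-2.677686+2.190834=7.6123
k=5 load: inc=2.190834, refl=2.190834·-0.600000=-1.3145; V=5.421488+2.190834+-1.314500=6.2978

0 0 source 9.0909
1 5 load 3.6364
2 10 source 8.0992
3 15 load 5.4215
4 20 source 7.6123
5 25 load 6.2978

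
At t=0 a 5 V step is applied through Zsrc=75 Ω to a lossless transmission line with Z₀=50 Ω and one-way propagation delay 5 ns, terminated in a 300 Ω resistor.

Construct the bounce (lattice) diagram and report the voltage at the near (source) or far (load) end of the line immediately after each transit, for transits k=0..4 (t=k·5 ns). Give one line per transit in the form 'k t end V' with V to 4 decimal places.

0 0 source 2.0000
1 5 load 3.4286
2 10 source 3.7143
3 15 load 3.9184
4 20 source 3.9592

Γ_L=0.714286, Γ_S=0.200000; launch V₁=5·50/125=2.000000
k=0 src: V=2.0000
k=1 load: inc=2.000000, refl=2.000000·0.714286=1.4286; V=0.000000+2.000000+1.428571=3.4286
k=2 src: inc=1.428571, refl=1.428571·0.200000=0.2857; V=2.000000+1.428571+0.285714=3.7143
k=3 load: inc=0.285714, refl=0.285714·0.714286=0.2041; V=3.428571+0.285714+0.204082=3.9184
k=4 src: inc=0.204082, refl=0.204082·0.200000=0.0408; V=3.714286+0.204082+0.040816=3.9592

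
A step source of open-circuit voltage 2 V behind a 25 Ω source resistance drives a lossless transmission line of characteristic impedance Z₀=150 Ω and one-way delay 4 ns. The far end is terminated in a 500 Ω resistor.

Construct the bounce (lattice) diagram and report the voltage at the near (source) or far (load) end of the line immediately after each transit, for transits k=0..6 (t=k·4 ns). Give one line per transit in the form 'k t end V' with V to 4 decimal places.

Γ_L=0.538462, Γ_S=-0.714286; launch V₁=2·150/175=1.714286
k=0 src: V=1.7143
k=1 load: inc=1.714286, refl=1.714286·0.538462=0.9231; V=0.000000+1.714286+0.923077=2.6374
k=2 src: inc=0.923077, refl=0.923077·-0.714286=-0.6593; V=1.714286+0.923077+-0.659341=1.9780
k=3 load: inc=-0.659341, refl=-0.659341·0.538462=-0.3550; V=2.637363+-0.659341+-0.355030=1.6230
k=4 src: inc=-0.355030, refl=-0.355030·-0.714286=0.2536; V=1.978022+-0.355030+0.253593=1.8766
k=5 load: inc=0.253593, refl=0.253593·0.538462=0.1365; V=1.622992+0.253593+0.136550=2.0131
k=6 src: inc=0.136550, refl=0.136550·-0.714286=-0.0975; V=1.876585+0.136550+-0.097536=1.9156

0 0 source 1.7143
1 4 load 2.6374
2 8 source 1.9780
3 12 load 1.6230
4 16 source 1.8766
5 20 load 2.0131
6 24 source 1.9156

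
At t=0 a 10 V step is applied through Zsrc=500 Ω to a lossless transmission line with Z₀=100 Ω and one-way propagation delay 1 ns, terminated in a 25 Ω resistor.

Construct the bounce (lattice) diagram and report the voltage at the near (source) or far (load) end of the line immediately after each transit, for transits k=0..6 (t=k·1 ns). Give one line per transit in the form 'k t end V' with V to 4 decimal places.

Γ_L=-0.600000, Γ_S=0.666667; launch V₁=10·100/600=1.666667
k=0 src: V=1.6667
k=1 load: inc=1.666667, refl=1.666667·-0.600000=-1.0000; V=0.000000+1.666667+-1.000000=0.6667
k=2 src: inc=-1.000000, refl=-1.000000·0.666667=-0.6667; V=1.666667+-1.000000+-0.666667=0.0000
k=3 load: inc=-0.666667, refl=-0.666667·-0.600000=0.4000; V=0.666667+-0.666667+0.400000=0.4000
k=4 src: inc=0.400000, refl=0.400000·0.666667=0.2667; V=0.000000+0.400000+0.266667=0.6667
k=5 load: inc=0.266667, refl=0.266667·-0.600000=-0.1600; V=0.400000+0.266667+-0.160000=0.5067
k=6 src: inc=-0.160000, refl=-0.160000·0.666667=-0.1067; V=0.666667+-0.160000+-0.106667=0.4000

0 0 source 1.6667
1 1 load 0.6667
2 2 source 0.0000
3 3 load 0.4000
4 4 source 0.6667
5 5 load 0.5067
6 6 source 0.4000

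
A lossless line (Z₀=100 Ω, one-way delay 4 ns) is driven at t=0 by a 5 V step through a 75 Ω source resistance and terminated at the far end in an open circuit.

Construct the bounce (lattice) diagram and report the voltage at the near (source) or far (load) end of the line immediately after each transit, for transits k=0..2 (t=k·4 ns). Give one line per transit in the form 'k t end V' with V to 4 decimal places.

0 0 source 2.8571
1 4 load 5.7143
2 8 source 5.3061

Γ_L=1.000000, Γ_S=-0.142857; launch V₁=5·100/175=2.857143
k=0 src: V=2.8571
k=1 load: inc=2.857143, refl=2.857143·1.000000=2.8571; V=0.000000+2.857143+2.857143=5.7143
k=2 src: inc=2.857143, refl=2.857143·-0.142857=-0.4082; V=2.857143+2.857143+-0.408163=5.3061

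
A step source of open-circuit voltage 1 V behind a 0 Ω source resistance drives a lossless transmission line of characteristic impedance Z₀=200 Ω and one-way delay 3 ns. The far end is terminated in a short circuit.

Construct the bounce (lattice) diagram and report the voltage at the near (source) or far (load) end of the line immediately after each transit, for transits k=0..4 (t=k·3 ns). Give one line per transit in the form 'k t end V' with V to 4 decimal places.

0 0 source 1.0000
1 3 load 0.0000
2 6 source 1.0000
3 9 load 0.0000
4 12 source 1.0000

Γ_L=-1.000000, Γ_S=-1.000000; launch V₁=1·200/200=1.000000
k=0 src: V=1.0000
k=1 load: inc=1.000000, refl=1.000000·-1.000000=-1.0000; V=0.000000+1.000000+-1.000000=0.0000
k=2 src: inc=-1.000000, refl=-1.000000·-1.000000=1.0000; V=1.000000+-1.000000+1.000000=1.0000
k=3 load: inc=1.000000, refl=1.000000·-1.000000=-1.0000; V=0.000000+1.000000+-1.000000=0.0000
k=4 src: inc=-1.000000, refl=-1.000000·-1.000000=1.0000; V=1.000000+-1.000000+1.000000=1.0000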